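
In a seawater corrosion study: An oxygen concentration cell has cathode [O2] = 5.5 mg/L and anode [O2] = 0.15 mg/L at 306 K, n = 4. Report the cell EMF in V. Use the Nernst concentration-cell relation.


Apply the Nernst concentration-cell relation: E = (RT/nF)*ln(C_cathode/C_anode)
RT/nF = 8.314*306/(4*96485) = 0.00659192 V
ln(5.5/0.15) = 3.60187
E = 0.00659192 * 3.60187 = 0.02374 V

0.02374 V


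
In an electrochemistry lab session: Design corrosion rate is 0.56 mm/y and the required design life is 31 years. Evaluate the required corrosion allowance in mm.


Corrosion allowance = CR × design life
CA = 0.56 * 31 = 17.36 mm

17.36 mm


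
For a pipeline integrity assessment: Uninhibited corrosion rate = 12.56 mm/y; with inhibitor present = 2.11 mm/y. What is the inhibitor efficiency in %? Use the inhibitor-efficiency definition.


Apply the inhibitor-efficiency definition: IE = (CR_blank − CR_inh)/CR_blank × 100
IE = (12.56 − 2.11) / 12.56 × 100
IE = 10.45 / 12.56 × 100 = 83.2 %

83.2 %


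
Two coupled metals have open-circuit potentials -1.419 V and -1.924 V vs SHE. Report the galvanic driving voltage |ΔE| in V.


Driving voltage is the absolute potential difference.
|ΔE| = |-1.419 − (-1.924)| = 0.505 V

0.505 V


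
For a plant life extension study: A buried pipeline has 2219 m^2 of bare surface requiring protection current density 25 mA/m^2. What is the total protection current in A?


I = area * current density, then convert mA → A (÷1000)
I = 2219 * 25 / 1000 = 55.48 A

55.48 A


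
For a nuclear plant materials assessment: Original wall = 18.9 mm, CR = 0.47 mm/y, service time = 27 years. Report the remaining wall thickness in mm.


Remaining wall = original − CR × time
t = 18.9 − 0.47*27 = 18.9 − 12.69 = 6.21 mm

6.21 mm


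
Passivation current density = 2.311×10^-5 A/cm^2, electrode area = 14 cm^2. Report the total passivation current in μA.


I = i_pass * A, then convert A → μA (×10^6)
I = 2.311×10^-5 * 14 * 10^6 = 323.54 μA

323.54 μA


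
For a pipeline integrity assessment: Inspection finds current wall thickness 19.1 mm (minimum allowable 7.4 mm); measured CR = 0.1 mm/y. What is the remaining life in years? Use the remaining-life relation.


Apply the remaining-life relation: RL = (t_current − t_min) / CR
RL = (19.1 − 7.4) / 0.1 = 11.7 / 0.1 = 117.0 years

117.0 years


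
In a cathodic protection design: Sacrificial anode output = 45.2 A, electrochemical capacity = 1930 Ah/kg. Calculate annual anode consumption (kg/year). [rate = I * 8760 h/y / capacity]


Annual consumption = current * hours per year / capacity
Rate = 45.2 * 8760 / 1930 = 205.2 kg/year

205.2 kg/year


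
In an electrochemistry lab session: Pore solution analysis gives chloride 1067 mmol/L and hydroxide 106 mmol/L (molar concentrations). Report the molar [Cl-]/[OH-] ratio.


Threshold parameter = [Cl-] / [OH-] (molar basis; both in mmol/L, so units cancel)
Ratio = 1067 / 106 = 10.07

10.07


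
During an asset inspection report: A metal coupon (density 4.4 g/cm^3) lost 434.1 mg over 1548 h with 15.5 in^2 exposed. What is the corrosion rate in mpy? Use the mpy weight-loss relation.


Apply the mpy weight-loss relation: CR = 534 * W / (D * A * T)
Numerator: 534 * 434.1 = 231809.4
Denominator: 4.4 * 15.5 * 1548 = 105573.6
CR = 231809.4 / 105573.6 = 2.19571 mpy

2.19571 mpy


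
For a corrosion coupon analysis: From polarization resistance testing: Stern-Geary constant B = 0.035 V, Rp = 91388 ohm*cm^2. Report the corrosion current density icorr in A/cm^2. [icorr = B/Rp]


Apply the Stern-Geary relation: icorr = B / Rp
icorr = 0.035 / 91388 = 3.83×10^-7 A/cm^2

3.83×10^-7 A/cm^2


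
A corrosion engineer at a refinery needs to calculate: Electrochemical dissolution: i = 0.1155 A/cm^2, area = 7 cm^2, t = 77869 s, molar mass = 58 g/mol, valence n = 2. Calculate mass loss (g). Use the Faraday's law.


Apply Faraday's law: m = i*A*t*M / (n*F)
Total charge passed Q = i*A*t = 0.1155*7*77869 = 62957.0865 C
m = Q*M/(n*F) = 62957.0865*58/(2*96485) = 18.9227 g

18.9227 g


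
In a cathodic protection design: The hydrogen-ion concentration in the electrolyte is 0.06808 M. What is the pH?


pH = −log10[H+]
pH = −log10(0.06808) = 1.17

1.17


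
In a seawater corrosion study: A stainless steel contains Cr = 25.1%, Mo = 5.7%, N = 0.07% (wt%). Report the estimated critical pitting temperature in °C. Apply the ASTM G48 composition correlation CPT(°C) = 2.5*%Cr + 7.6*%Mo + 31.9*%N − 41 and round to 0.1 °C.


Apply the ASTM G48 empirical CPT estimate: CPT(°C) = 2.5*%Cr + 7.6*%Mo + 31.9*%N − 41
2.5*25.1 = 62.75; 7.6*5.7 = 43.32; 31.9*0.07 = 2.233
CPT = 62.75 + 43.32 + 2.233 − 41 = 67.303 °C
Rounded to 0.1 °C: CPT ≈ 67.3 °C

67.3 °C


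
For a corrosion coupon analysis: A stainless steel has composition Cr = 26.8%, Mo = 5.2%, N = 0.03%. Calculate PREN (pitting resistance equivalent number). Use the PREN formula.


Apply the PREN formula: PREN = Cr + 3.3*Mo + 16*N
PREN = 26.8 + 3.3*5.2 + 16*0.03
PREN = 26.8 + 17.16 + 0.48 = 44.44

44.44


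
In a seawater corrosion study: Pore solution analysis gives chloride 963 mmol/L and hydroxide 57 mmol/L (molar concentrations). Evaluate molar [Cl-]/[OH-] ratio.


Threshold parameter = [Cl-] / [OH-] (molar basis; both in mmol/L, so units cancel)
Ratio = 963 / 57 = 16.89

16.89


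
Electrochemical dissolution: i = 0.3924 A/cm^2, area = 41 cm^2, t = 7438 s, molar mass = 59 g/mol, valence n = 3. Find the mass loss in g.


Apply Faraday's law: m = i*A*t*M / (n*F)
Total charge passed Q = i*A*t = 0.3924*41*7438 = 119665.5192 C
m = Q*M/(n*F) = 119665.5192*59/(3*96485) = 24.392 g

24.392 g


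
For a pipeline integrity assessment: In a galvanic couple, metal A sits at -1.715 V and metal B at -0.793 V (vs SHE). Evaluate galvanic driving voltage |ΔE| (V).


Driving voltage is the absolute potential difference.
|ΔE| = |-1.715 − (-0.793)| = 0.922 V

0.922 V


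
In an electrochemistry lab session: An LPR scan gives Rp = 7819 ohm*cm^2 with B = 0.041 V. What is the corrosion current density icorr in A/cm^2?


Apply the Stern-Geary relation: icorr = B / Rp
icorr = 0.041 / 7819 = 5.244×10^-6 A/cm^2

5.244×10^-6 A/cm^2


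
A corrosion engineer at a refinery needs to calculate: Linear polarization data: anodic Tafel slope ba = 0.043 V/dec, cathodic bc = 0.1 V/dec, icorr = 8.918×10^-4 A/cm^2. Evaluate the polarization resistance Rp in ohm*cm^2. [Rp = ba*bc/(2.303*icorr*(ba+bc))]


Apply the Stern-Geary equation: Rp = ba*bc / (2.303*icorr*(ba+bc))
ba*bc = 0.043*0.1 = 0.0043
ba+bc = 0.143; 2.303*icorr*(ba+bc) = 2.303*8.918×10^-4*0.143 = 2.936956×10^-4
Rp = 0.0043 / 2.936956×10^-4 = 14.6 ohm*cm^2

14.6 ohm*cm^2


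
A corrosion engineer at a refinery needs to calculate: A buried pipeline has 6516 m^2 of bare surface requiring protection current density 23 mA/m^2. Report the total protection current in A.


I = area * current density, then convert mA → A (÷1000)
I = 6516 * 23 / 1000 = 149.87 A

149.87 A


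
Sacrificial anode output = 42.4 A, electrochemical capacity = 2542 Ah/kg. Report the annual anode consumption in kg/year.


Annual consumption = current * hours per year / capacity
Rate = 42.4 * 8760 / 2542 = 146.1 kg/year

146.1 kg/year


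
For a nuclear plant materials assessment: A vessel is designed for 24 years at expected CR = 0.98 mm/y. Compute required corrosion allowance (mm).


Corrosion allowance = CR × design life
CA = 0.98 * 24 = 23.52 mm

23.52 mm


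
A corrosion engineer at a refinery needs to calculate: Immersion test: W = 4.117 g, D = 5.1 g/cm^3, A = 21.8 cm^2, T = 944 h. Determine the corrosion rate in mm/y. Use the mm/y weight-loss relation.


Apply the mm/y weight-loss relation: CR = 87600 * W / (D * A * T)
Numerator: 87600 * 4.117 = 360649.2
Denominator: 5.1 * 21.8 * 944 = 104953.92
CR = 360649.2 / 104953.92 = 3.43626 mm/y

3.43626 mm/y


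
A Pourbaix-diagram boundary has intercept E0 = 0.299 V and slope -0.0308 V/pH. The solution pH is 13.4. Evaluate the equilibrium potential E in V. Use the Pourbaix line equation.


Apply the Pourbaix line equation: E = E0 + slope*pH
E = 0.299 + (-0.0308)*13.4 = 0.299 + (-0.41272) = -0.11372 V
Rounded to 4 decimal places: E = -0.1137 V

-0.1137 V


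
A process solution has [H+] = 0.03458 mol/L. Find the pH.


pH = −log10[H+]
pH = −log10(0.03458) = 1.46

1.46


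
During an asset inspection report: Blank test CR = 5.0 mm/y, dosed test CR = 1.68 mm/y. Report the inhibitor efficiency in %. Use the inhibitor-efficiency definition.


Apply the inhibitor-efficiency definition: IE = (CR_blank − CR_inh)/CR_blank × 100
IE = (5.0 − 1.68) / 5.0 × 100
IE = 3.32 / 5.0 × 100 = 66.4 %

66.4 %


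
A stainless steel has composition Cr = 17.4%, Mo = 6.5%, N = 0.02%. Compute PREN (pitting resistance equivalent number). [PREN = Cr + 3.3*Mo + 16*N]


Apply the PREN formula: PREN = Cr + 3.3*Mo + 16*N
PREN = 17.4 + 3.3*6.5 + 16*0.02
PREN = 17.4 + 21.45 + 0.32 = 39.17

39.17


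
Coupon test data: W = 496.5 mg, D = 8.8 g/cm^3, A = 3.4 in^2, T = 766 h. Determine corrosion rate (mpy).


Apply the mpy weight-loss relation: CR = 534 * W / (D * A * T)
Numerator: 534 * 496.5 = 265131.0
Denominator: 8.8 * 3.4 * 766 = 22918.72
CR = 265131.0 / 22918.72 = 11.5683 mpy

11.5683 mpy


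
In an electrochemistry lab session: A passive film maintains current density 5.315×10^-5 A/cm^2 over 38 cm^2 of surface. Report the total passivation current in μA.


I = i_pass * A, then convert A → μA (×10^6)
I = 5.315×10^-5 * 38 * 10^6 = 2019.7 μA

2019.7 μA


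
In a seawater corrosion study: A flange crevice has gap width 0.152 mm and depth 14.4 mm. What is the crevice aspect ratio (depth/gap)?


Aspect ratio = depth / gap
Ratio = 14.4 / 0.152 = 94.7

94.7


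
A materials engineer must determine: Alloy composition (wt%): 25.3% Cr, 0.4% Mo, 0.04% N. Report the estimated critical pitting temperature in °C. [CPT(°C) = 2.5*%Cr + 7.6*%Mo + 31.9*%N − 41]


Apply the ASTM G48 empirical CPT estimate: CPT(°C) = 2.5*%Cr + 7.6*%Mo + 31.9*%N − 41
2.5*25.3 = 63.25; 7.6*0.4 = 3.04; 31.9*0.04 = 1.276
CPT = 63.25 + 3.04 + 1.276 − 41 = 26.566 °C
Rounded to 0.1 °C: CPT ≈ 26.6 °C

26.6 °C


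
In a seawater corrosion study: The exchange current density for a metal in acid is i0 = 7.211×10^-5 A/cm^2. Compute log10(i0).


i0 = 7.211×10^-5 A/cm^2
log10(i0) = -4.142

-4.142


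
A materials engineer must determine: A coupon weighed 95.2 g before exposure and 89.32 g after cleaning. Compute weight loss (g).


Weight loss = initial − final
WL = 95.2 − 89.32 = 5.88 g

5.88 g


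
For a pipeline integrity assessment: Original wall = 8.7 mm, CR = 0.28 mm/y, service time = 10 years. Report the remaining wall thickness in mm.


Remaining wall = original − CR × time
t = 8.7 − 0.28*10 = 8.7 − 2.8 = 5.9 mm

5.9 mm


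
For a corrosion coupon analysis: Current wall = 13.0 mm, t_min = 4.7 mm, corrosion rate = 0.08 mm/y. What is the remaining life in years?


Apply the remaining-life relation: RL = (t_current − t_min) / CR
RL = (13.0 − 4.7) / 0.08 = 8.3 / 0.08 = 103.8 years

103.8 years


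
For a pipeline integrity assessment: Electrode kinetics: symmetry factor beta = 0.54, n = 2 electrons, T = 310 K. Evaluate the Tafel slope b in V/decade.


Apply the Tafel slope relation: b = 2.303*R*T/(beta*n*F)
Numerator: 2.303 * 8.314 * 310 = 5935.61
Denominator: 0.54 * 2 * 96485 = 104203.8
b = 5935.61 / 104203.8 = 0.057 V/decade

0.057 V/decade


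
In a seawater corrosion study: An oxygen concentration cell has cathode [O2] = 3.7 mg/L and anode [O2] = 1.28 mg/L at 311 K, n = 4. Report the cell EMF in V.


Apply the Nernst concentration-cell relation: E = (RT/nF)*ln(C_cathode/C_anode)
RT/nF = 8.314*311/(4*96485) = 0.00669963 V
ln(3.7/1.28) = 1.06147
E = 0.00669963 * 1.06147 = 0.00711 V

0.00711 V


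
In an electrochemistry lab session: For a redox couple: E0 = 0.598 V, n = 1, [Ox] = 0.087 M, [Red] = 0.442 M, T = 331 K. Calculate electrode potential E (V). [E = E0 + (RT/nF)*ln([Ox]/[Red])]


Apply the Nernst equation: E = E0 + (RT/nF)*ln([Ox]/[Red])
Step 1: RT/nF = 8.314*331/(1*96485) = 0.02852188 V
Step 2: [Ox]/[Red] = 0.087/0.442 = 0.196833
Step 3: ln(0.196833) = -1.6254
Step 4: correction = 0.02852188 * -1.6254 = -0.046 V
E = 0.598 + -0.046 = 0.552 V

0.552 V


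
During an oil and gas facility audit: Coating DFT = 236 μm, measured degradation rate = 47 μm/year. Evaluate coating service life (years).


Service life = thickness / degradation rate
Life = 236 / 47 = 5.0 years

5.0 years


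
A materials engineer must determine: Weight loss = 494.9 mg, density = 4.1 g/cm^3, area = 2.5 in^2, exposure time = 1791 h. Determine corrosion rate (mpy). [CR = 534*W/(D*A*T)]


Apply the mpy weight-loss relation: CR = 534 * W / (D * A * T)
Numerator: 534 * 494.9 = 264276.6
Denominator: 4.1 * 2.5 * 1791 = 18357.75
CR = 264276.6 / 18357.75 = 14.3959 mpy

14.3959 mpy


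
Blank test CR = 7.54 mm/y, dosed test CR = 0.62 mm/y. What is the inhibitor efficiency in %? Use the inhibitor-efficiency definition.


Apply the inhibitor-efficiency definition: IE = (CR_blank − CR_inh)/CR_blank × 100
IE = (7.54 − 0.62) / 7.54 × 100
IE = 6.92 / 7.54 × 100 = 91.8 %

91.8 %


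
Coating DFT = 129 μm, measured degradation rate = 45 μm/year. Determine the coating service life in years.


Service life = thickness / degradation rate
Life = 129 / 45 = 2.9 years

2.9 years


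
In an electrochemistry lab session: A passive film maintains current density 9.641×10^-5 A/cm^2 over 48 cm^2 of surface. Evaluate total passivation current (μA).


I = i_pass * A, then convert A → μA (×10^6)
I = 9.641×10^-5 * 48 * 10^6 = 4627.68 μA

4627.68 μA


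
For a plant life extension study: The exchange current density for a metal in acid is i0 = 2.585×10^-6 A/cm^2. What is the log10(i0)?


i0 = 2.585×10^-6 A/cm^2
log10(i0) = -5.588

-5.588


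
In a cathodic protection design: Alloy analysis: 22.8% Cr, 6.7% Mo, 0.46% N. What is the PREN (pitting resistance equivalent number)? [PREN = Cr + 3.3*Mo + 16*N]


Apply the PREN formula: PREN = Cr + 3.3*Mo + 16*N
PREN = 22.8 + 3.3*6.7 + 16*0.46
PREN = 22.8 + 22.11 + 7.36 = 52.27

52.27


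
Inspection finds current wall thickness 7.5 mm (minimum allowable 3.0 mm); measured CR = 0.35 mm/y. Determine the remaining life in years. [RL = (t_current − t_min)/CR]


Apply the remaining-life relation: RL = (t_current − t_min) / CR
RL = (7.5 − 3.0) / 0.35 = 4.5 / 0.35 = 12.9 years

12.9 years


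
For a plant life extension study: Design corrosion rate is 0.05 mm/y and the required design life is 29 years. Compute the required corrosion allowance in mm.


Corrosion allowance = CR × design life
CA = 0.05 * 29 = 1.45 mm

1.45 mm


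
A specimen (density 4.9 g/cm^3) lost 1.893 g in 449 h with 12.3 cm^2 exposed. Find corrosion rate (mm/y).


Apply the mm/y weight-loss relation: CR = 87600 * W / (D * A * T)
Numerator: 87600 * 1.893 = 165826.8
Denominator: 4.9 * 12.3 * 449 = 27061.23
CR = 165826.8 / 27061.23 = 6.1278 mm/y

6.1278 mm/y


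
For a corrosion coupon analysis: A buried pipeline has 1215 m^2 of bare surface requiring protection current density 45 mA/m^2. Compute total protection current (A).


I = area * current density, then convert mA → A (÷1000)
I = 1215 * 45 / 1000 = 54.68 A

54.68 A


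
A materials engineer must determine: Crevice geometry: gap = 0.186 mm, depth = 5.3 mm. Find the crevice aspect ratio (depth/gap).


Aspect ratio = depth / gap
Ratio = 5.3 / 0.186 = 28.5

28.5


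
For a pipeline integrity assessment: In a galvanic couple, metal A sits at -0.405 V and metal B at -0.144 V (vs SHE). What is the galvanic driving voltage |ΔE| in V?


Driving voltage is the absolute potential difference.
|ΔE| = |-0.405 − (-0.144)| = 0.261 V

0.261 V


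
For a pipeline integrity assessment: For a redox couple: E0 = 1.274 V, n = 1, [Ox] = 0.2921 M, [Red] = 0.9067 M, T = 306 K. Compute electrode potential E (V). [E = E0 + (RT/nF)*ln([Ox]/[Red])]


Apply the Nernst equation: E = E0 + (RT/nF)*ln([Ox]/[Red])
Step 1: RT/nF = 8.314*306/(1*96485) = 0.02636766 V
Step 2: [Ox]/[Red] = 0.2921/0.9067 = 0.322157
Step 3: ln(0.322157) = -1.132716
Step 4: correction = 0.02636766 * -1.132716 = -0.0299 V
E = 1.274 + -0.0299 = 1.2441 V

1.2441 V


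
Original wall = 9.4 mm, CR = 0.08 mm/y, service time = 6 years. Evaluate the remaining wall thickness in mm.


Remaining wall = original − CR × time
t = 9.4 − 0.08*6 = 9.4 − 0.48 = 8.92 mm

8.92 mm


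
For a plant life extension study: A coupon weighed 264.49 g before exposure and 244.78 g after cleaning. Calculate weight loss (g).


Weight loss = initial − final
WL = 264.49 − 244.78 = 19.71 g

19.71 g


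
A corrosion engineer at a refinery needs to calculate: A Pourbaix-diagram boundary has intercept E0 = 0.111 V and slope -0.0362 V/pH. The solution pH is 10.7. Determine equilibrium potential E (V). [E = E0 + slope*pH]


Apply the Pourbaix line equation: E = E0 + slope*pH
E = 0.111 + (-0.0362)*10.7 = 0.111 + (-0.38734) = -0.27634 V
Rounded to 3 decimal places: E = -0.276 V

-0.276 V


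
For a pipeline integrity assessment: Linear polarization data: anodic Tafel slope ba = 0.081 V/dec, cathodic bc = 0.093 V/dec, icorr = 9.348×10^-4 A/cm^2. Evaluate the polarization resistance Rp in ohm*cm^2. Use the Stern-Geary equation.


Apply the Stern-Geary equation: Rp = ba*bc / (2.303*icorr*(ba+bc))
ba*bc = 0.081*0.093 = 0.007533
ba+bc = 0.174; 2.303*icorr*(ba+bc) = 2.303*9.348×10^-4*0.174 = 3.7459493×10^-4
Rp = 0.007533 / 3.7459493×10^-4 = 20.1 ohm*cm^2

20.1 ohm*cm^2


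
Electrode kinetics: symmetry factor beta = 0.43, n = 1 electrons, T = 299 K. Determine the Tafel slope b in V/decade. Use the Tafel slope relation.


Apply the Tafel slope relation: b = 2.303*R*T/(beta*n*F)
Numerator: 2.303 * 8.314 * 299 = 5725.0
Denominator: 0.43 * 1 * 96485 = 41488.55
b = 5725.0 / 41488.55 = 0.138 V/decade

0.138 V/decade


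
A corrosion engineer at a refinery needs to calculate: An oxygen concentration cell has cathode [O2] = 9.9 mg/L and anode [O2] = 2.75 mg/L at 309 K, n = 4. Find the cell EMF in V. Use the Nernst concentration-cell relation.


Apply the Nernst concentration-cell relation: E = (RT/nF)*ln(C_cathode/C_anode)
RT/nF = 8.314*309/(4*96485) = 0.00665654 V
ln(9.9/2.75) = 1.28093
E = 0.00665654 * 1.28093 = 0.00853 V

0.00853 V


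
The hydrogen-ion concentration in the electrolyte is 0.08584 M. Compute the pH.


pH = −log10[H+]
pH = −log10(0.08584) = 1.07

1.07


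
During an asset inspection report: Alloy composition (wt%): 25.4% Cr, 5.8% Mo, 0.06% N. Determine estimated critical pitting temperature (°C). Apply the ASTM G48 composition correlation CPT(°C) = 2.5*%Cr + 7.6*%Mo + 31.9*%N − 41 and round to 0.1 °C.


Apply the ASTM G48 empirical CPT estimate: CPT(°C) = 2.5*%Cr + 7.6*%Mo + 31.9*%N − 41
2.5*25.4 = 63.5; 7.6*5.8 = 44.08; 31.9*0.06 = 1.914
CPT = 63.5 + 44.08 + 1.914 − 41 = 68.494 °C
Rounded to 0.1 °C: CPT ≈ 68.5 °C

68.5 °C


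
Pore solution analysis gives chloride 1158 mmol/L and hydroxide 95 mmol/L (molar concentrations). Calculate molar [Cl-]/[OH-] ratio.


Threshold parameter = [Cl-] / [OH-] (molar basis; both in mmol/L, so units cancel)
Ratio = 1158 / 95 = 12.19

12.19


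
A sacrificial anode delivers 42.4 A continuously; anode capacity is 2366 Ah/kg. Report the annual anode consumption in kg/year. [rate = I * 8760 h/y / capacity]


Annual consumption = current * hours per year / capacity
Rate = 42.4 * 8760 / 2366 = 157.0 kg/year

157.0 kg/year


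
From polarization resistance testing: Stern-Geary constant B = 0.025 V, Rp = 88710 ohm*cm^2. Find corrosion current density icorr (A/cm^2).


Apply the Stern-Geary relation: icorr = B / Rp
icorr = 0.025 / 88710 = 2.818×10^-7 A/cm^2

2.818×10^-7 A/cm^2


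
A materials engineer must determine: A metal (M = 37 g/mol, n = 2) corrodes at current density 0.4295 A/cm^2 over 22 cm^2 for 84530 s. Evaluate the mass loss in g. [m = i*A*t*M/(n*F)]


Apply Faraday's law: m = i*A*t*M / (n*F)
Total charge passed Q = i*A*t = 0.4295*22*84530 = 798723.97 C
m = Q*M/(n*F) = 798723.97*37/(2*96485) = 153.147 g

153.147 g


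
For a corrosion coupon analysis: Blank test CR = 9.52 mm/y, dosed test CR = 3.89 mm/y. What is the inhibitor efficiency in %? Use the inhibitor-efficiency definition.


Apply the inhibitor-efficiency definition: IE = (CR_blank − CR_inh)/CR_blank × 100
IE = (9.52 − 3.89) / 9.52 × 100
IE = 5.63 / 9.52 × 100 = 59.1 %

59.1 %


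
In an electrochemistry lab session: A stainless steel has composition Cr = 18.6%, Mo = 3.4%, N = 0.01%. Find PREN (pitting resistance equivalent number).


Apply the PREN formula: PREN = Cr + 3.3*Mo + 16*N
PREN = 18.6 + 3.3*3.4 + 16*0.01
PREN = 18.6 + 11.22 + 0.16 = 29.98

29.98


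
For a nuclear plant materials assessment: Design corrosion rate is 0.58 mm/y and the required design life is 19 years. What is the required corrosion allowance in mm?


Corrosion allowance = CR × design life
CA = 0.58 * 19 = 11.02 mm

11.02 mm


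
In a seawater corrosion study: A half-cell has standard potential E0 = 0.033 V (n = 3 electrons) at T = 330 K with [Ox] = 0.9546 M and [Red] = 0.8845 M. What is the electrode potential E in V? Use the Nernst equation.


Apply the Nernst equation: E = E0 + (RT/nF)*ln([Ox]/[Red])
Step 1: RT/nF = 8.314*330/(3*96485) = 0.00947857 V
Step 2: [Ox]/[Red] = 0.9546/0.8845 = 1.079254
Step 3: ln(1.079254) = 0.07627
Step 4: correction = 0.00947857 * 0.07627 = 0.0007 V
E = 0.033 + 0.0007 = 0.0337 V

0.0337 V


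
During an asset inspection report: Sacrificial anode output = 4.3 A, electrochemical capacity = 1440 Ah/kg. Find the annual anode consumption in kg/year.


Annual consumption = current * hours per year / capacity
Rate = 4.3 * 8760 / 1440 = 26.2 kg/year

26.2 kg/year


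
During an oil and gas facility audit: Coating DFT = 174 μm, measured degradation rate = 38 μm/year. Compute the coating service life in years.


Service life = thickness / degradation rate
Life = 174 / 38 = 4.6 years

4.6 years


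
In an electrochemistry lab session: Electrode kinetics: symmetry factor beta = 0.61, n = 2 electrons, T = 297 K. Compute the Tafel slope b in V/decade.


Apply the Tafel slope relation: b = 2.303*R*T/(beta*n*F)
Numerator: 2.303 * 8.314 * 297 = 5686.7
Denominator: 0.61 * 2 * 96485 = 117711.7
b = 5686.7 / 117711.7 = 0.048 V/decade

0.048 V/decade


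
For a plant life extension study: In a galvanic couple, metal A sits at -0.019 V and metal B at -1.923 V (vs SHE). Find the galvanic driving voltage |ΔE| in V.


Driving voltage is the absolute potential difference.
|ΔE| = |-0.019 − (-1.923)| = 1.904 V

1.904 V


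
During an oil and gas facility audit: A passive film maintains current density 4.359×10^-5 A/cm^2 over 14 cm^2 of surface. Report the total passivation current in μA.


I = i_pass * A, then convert A → μA (×10^6)
I = 4.359×10^-5 * 14 * 10^6 = 610.26 μA

610.26 μA


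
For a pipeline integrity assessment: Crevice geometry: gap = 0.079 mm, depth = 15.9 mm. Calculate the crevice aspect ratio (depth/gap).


Aspect ratio = depth / gap
Ratio = 15.9 / 0.079 = 201.3

201.3


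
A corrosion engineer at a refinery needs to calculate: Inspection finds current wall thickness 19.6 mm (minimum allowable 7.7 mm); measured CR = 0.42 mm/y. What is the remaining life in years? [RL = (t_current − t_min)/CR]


Apply the remaining-life relation: RL = (t_current − t_min) / CR
RL = (19.6 − 7.7) / 0.42 = 11.9 / 0.42 = 28.3 years

28.3 years


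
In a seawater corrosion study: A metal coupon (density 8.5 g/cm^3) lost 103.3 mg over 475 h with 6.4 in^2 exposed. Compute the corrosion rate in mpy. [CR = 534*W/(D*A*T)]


Apply the mpy weight-loss relation: CR = 534 * W / (D * A * T)
Numerator: 534 * 103.3 = 55162.2
Denominator: 8.5 * 6.4 * 475 = 25840.0
CR = 55162.2 / 25840.0 = 2.13476 mpy

2.13476 mpy


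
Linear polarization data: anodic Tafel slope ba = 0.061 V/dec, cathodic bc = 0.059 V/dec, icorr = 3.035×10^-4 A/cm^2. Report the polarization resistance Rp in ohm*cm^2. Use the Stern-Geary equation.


Apply the Stern-Geary equation: Rp = ba*bc / (2.303*icorr*(ba+bc))
ba*bc = 0.061*0.059 = 0.003599
ba+bc = 0.12; 2.303*icorr*(ba+bc) = 2.303*3.035×10^-4*0.12 = 8.387526×10^-5
Rp = 0.003599 / 8.387526×10^-5 = 42.9 ohm*cm^2

42.9 ohm*cm^2


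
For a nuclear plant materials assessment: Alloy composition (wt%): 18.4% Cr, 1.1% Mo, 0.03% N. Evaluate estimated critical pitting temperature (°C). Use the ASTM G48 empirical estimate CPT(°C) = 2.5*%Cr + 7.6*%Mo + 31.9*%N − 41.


Apply the ASTM G48 empirical CPT estimate: CPT(°C) = 2.5*%Cr + 7.6*%Mo + 31.9*%N − 41
2.5*18.4 = 46; 7.6*1.1 = 8.36; 31.9*0.03 = 0.957
CPT = 46 + 8.36 + 0.957 − 41 = 14.317 °C
Rounded to 0.1 °C: CPT ≈ 14.3 °C

14.3 °C


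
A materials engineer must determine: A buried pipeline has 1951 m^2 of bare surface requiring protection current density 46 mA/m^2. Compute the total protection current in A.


I = area * current density, then convert mA → A (÷1000)
I = 1951 * 46 / 1000 = 89.75 A

89.75 A


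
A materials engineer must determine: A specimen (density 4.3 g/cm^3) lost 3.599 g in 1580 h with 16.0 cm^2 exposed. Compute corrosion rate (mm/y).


Apply the mm/y weight-loss relation: CR = 87600 * W / (D * A * T)
Numerator: 87600 * 3.599 = 315272.4
Denominator: 4.3 * 16.0 * 1580 = 108704.0
CR = 315272.4 / 108704.0 = 2.90028 mm/y

2.90028 mm/y


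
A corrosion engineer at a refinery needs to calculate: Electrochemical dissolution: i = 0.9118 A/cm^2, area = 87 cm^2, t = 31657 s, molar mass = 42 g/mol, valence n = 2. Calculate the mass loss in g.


Apply Faraday's law: m = i*A*t*M / (n*F)
Total charge passed Q = i*A*t = 0.9118*87*31657 = 2511242.1762 C
m = Q*M/(n*F) = 2511242.1762*42/(2*96485) = 546.57289 g

546.57289 g


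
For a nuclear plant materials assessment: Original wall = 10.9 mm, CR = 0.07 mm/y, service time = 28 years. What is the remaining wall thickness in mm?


Remaining wall = original − CR × time
t = 10.9 − 0.07*28 = 10.9 − 1.96 = 8.94 mm

8.94 mm


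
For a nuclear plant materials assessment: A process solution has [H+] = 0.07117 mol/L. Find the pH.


pH = −log10[H+]
pH = −log10(0.07117) = 1.15

1.15


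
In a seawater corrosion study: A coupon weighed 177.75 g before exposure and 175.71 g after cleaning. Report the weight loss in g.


Weight loss = initial − final
WL = 177.75 − 175.71 = 2.04 g

2.04 g


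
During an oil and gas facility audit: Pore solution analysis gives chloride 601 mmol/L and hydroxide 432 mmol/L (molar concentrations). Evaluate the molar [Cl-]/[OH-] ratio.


Threshold parameter = [Cl-] / [OH-] (molar basis; both in mmol/L, so units cancel)
Ratio = 601 / 432 = 1.39

1.39


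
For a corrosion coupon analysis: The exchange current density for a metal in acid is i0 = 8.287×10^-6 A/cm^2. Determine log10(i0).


i0 = 8.287×10^-6 A/cm^2
log10(i0) = -5.082

-5.082


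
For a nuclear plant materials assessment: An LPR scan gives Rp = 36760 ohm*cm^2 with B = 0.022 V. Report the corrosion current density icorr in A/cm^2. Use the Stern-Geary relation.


Apply the Stern-Geary relation: icorr = B / Rp
icorr = 0.022 / 36760 = 5.985×10^-7 A/cm^2

5.985×10^-7 A/cm^2


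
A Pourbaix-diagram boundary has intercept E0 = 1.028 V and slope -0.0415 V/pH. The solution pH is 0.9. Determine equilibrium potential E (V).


Apply the Pourbaix line equation: E = E0 + slope*pH
E = 1.028 + (-0.0415)*0.9 = 1.028 + (-0.03735) = 0.99065 V
Rounded to 4 decimal places: E = 0.9907 V

0.9907 V


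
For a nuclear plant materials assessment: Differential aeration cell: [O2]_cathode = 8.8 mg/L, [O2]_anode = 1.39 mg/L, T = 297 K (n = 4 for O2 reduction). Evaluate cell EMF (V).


Apply the Nernst concentration-cell relation: E = (RT/nF)*ln(C_cathode/C_anode)
RT/nF = 8.314*297/(4*96485) = 0.00639804 V
ln(8.8/1.39) = 1.84545
E = 0.00639804 * 1.84545 = 0.01181 V

0.01181 V


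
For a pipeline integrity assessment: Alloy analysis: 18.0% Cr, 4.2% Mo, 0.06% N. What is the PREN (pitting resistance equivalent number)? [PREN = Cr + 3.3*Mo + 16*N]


Apply the PREN formula: PREN = Cr + 3.3*Mo + 16*N
PREN = 18.0 + 3.3*4.2 + 16*0.06
PREN = 18.0 + 13.86 + 0.96 = 32.82

32.82


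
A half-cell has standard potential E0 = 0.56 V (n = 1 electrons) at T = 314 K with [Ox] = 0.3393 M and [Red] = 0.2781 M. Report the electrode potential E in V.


Apply the Nernst equation: E = E0 + (RT/nF)*ln([Ox]/[Red])
Step 1: RT/nF = 8.314*314/(1*96485) = 0.02705701 V
Step 2: [Ox]/[Red] = 0.3393/0.2781 = 1.220065
Step 3: ln(1.220065) = 0.198904
Step 4: correction = 0.02705701 * 0.198904 = 0.0054 V
E = 0.56 + 0.0054 = 0.5654 V

0.5654 V


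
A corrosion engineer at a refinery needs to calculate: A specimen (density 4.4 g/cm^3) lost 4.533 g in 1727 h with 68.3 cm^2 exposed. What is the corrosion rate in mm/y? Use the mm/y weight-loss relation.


Apply the mm/y weight-loss relation: CR = 87600 * W / (D * A * T)
Numerator: 87600 * 4.533 = 397090.8
Denominator: 4.4 * 68.3 * 1727 = 518998.04
CR = 397090.8 / 518998.04 = 0.76511 mm/y

0.76511 mm/y


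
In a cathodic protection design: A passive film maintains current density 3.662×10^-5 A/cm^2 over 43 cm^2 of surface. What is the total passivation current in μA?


I = i_pass * A, then convert A → μA (×10^6)
I = 3.662×10^-5 * 43 * 10^6 = 1574.66 μA

1574.66 μA


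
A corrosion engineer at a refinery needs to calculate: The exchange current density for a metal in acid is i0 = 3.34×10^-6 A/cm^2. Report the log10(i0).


i0 = 3.34×10^-6 A/cm^2
log10(i0) = -5.476

-5.476


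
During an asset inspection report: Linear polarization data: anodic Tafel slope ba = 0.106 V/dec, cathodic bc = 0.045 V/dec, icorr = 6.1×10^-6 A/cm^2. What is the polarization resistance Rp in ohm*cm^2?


Apply the Stern-Geary equation: Rp = ba*bc / (2.303*icorr*(ba+bc))
ba*bc = 0.106*0.045 = 0.00477
ba+bc = 0.151; 2.303*icorr*(ba+bc) = 2.303*6.1×10^-6*0.151 = 2.1212933×10^-6
Rp = 0.00477 / 2.1212933×10^-6 = 2248.63 ohm*cm^2

2248.63 ohm*cm^2


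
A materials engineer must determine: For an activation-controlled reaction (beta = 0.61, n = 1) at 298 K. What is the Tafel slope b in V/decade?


Apply the Tafel slope relation: b = 2.303*R*T/(beta*n*F)
Numerator: 2.303 * 8.314 * 298 = 5705.85
Denominator: 0.61 * 1 * 96485 = 58855.85
b = 5705.85 / 58855.85 = 0.097 V/decade

0.097 V/decade


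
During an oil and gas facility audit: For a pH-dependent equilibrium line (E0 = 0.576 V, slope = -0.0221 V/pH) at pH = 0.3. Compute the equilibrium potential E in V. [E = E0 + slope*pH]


Apply the Pourbaix line equation: E = E0 + slope*pH
E = 0.576 + (-0.0221)*0.3 = 0.576 + (-0.00663) = 0.56937 V
Rounded to 4 decimal places: E = 0.5694 V

0.5694 V


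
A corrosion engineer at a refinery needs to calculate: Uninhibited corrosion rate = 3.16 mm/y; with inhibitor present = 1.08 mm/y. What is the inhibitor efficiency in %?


Apply the inhibitor-efficiency definition: IE = (CR_blank − CR_inh)/CR_blank × 100
IE = (3.16 − 1.08) / 3.16 × 100
IE = 2.08 / 3.16 × 100 = 65.8 %

65.8 %


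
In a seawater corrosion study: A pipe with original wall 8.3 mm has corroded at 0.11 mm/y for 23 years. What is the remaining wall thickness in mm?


Remaining wall = original − CR × time
t = 8.3 − 0.11*23 = 8.3 − 2.53 = 5.77 mm

5.77 mm


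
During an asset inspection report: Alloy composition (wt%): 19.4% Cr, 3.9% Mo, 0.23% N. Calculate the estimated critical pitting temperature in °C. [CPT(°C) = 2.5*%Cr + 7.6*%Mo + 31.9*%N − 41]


Apply the ASTM G48 empirical CPT estimate: CPT(°C) = 2.5*%Cr + 7.6*%Mo + 31.9*%N − 41
2.5*19.4 = 48.5; 7.6*3.9 = 29.64; 31.9*0.23 = 7.337
CPT = 48.5 + 29.64 + 7.337 − 41 = 44.477 °C
Rounded to 0.1 °C: CPT ≈ 44.5 °C

44.5 °C


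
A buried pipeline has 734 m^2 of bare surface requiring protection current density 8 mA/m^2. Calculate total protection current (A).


I = area * current density, then convert mA → A (÷1000)
I = 734 * 8 / 1000 = 5.87 A

5.87 A


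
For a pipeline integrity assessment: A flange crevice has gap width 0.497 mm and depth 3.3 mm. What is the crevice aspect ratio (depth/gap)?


Aspect ratio = depth / gap
Ratio = 3.3 / 0.497 = 6.6

6.6


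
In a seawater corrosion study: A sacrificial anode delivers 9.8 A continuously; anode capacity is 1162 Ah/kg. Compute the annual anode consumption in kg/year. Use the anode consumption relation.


Annual consumption = current * hours per year / capacity
Rate = 9.8 * 8760 / 1162 = 73.9 kg/year

73.9 kg/year


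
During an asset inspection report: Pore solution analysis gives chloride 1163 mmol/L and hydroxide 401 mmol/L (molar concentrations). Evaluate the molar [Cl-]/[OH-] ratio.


Threshold parameter = [Cl-] / [OH-] (molar basis; both in mmol/L, so units cancel)
Ratio = 1163 / 401 = 2.9

2.9


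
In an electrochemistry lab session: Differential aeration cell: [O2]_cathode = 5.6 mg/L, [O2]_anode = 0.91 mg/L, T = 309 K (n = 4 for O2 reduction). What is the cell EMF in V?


Apply the Nernst concentration-cell relation: E = (RT/nF)*ln(C_cathode/C_anode)
RT/nF = 8.314*309/(4*96485) = 0.00665654 V
ln(5.6/0.91) = 1.81708
E = 0.00665654 * 1.81708 = 0.0121 V

0.0121 V


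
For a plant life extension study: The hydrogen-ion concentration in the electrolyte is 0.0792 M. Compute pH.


pH = −log10[H+]
pH = −log10(0.0792) = 1.1

1.1


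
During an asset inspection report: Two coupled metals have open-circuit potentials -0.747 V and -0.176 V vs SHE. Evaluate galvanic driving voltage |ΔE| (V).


Driving voltage is the absolute potential difference.
|ΔE| = |-0.747 − (-0.176)| = 0.571 V

0.571 V


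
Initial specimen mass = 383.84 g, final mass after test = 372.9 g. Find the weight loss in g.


Weight loss = initial − final
WL = 383.84 − 372.9 = 10.94 g

10.94 g


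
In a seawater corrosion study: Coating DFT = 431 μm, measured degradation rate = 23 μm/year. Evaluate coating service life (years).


Service life = thickness / degradation rate
Life = 431 / 23 = 18.7 years

18.7 years


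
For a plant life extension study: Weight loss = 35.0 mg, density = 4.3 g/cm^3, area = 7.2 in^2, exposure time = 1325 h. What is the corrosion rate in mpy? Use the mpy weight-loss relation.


Apply the mpy weight-loss relation: CR = 534 * W / (D * A * T)
Numerator: 534 * 35.0 = 18690.0
Denominator: 4.3 * 7.2 * 1325 = 41022.0
CR = 18690.0 / 41022.0 = 0.45561 mpy

0.45561 mpy


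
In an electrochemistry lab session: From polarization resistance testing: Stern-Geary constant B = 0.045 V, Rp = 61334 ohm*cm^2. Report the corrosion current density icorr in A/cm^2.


Apply the Stern-Geary relation: icorr = B / Rp
icorr = 0.045 / 61334 = 7.337×10^-7 A/cm^2

7.337×10^-7 A/cm^2


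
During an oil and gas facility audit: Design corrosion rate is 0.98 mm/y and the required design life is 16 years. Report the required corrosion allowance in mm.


Corrosion allowance = CR × design life
CA = 0.98 * 16 = 15.68 mm

15.68 mm


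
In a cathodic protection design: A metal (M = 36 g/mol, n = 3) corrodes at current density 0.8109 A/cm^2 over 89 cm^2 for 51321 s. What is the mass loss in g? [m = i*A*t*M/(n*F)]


Apply Faraday's law: m = i*A*t*M / (n*F)
Total charge passed Q = i*A*t = 0.8109*89*51321 = 3703841.7021 C
m = Q*M/(n*F) = 3703841.7021*36/(3*96485) = 460.65296 g

460.65296 g


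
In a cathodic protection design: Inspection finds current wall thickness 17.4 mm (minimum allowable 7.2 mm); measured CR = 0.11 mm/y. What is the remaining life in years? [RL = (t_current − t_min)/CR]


Apply the remaining-life relation: RL = (t_current − t_min) / CR
RL = (17.4 − 7.2) / 0.11 = 10.2 / 0.11 = 92.7 years

92.7 years


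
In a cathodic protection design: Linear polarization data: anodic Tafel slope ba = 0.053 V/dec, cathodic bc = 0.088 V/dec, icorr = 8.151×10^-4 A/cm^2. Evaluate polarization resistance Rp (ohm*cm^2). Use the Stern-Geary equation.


Apply the Stern-Geary equation: Rp = ba*bc / (2.303*icorr*(ba+bc))
ba*bc = 0.053*0.088 = 0.004664
ba+bc = 0.141; 2.303*icorr*(ba+bc) = 2.303*8.151×10^-4*0.141 = 2.6468172×10^-4
Rp = 0.004664 / 2.6468172×10^-4 = 17.62 ohm*cm^2

17.62 ohm*cm^2


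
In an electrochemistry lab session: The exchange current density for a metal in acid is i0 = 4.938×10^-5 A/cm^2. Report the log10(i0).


i0 = 4.938×10^-5 A/cm^2
log10(i0) = -4.306

-4.306


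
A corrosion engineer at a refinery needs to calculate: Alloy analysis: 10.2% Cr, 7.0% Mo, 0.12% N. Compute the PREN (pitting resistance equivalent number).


Apply the PREN formula: PREN = Cr + 3.3*Mo + 16*N
PREN = 10.2 + 3.3*7.0 + 16*0.12
PREN = 10.2 + 23.1 + 1.92 = 35.22

35.22


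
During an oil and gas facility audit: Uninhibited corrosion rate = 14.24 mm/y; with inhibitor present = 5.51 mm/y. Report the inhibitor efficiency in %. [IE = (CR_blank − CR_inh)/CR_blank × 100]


Apply the inhibitor-efficiency definition: IE = (CR_blank − CR_inh)/CR_blank × 100
IE = (14.24 − 5.51) / 14.24 × 100
IE = 8.73 / 14.24 × 100 = 61.3 %

61.3 %


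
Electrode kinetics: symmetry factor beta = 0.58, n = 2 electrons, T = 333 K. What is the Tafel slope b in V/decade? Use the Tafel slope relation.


Apply the Tafel slope relation: b = 2.303*R*T/(beta*n*F)
Numerator: 2.303 * 8.314 * 333 = 6376.0
Denominator: 0.58 * 2 * 96485 = 111922.6
b = 6376.0 / 111922.6 = 0.057 V/decade

0.057 V/decade


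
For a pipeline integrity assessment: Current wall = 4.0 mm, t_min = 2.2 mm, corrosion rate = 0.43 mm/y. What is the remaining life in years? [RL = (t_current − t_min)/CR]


Apply the remaining-life relation: RL = (t_current − t_min) / CR
RL = (4.0 − 2.2) / 0.43 = 1.8 / 0.43 = 4.2 years

4.2 years


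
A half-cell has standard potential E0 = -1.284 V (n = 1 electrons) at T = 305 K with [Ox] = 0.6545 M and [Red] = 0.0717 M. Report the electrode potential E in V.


Apply the Nernst equation: E = E0 + (RT/nF)*ln([Ox]/[Red])
Step 1: RT/nF = 8.314*305/(1*96485) = 0.02628149 V
Step 2: [Ox]/[Red] = 0.6545/0.0717 = 9.128312
Step 3: ln(9.128312) = 2.211381
Step 4: correction = 0.02628149 * 2.211381 = 0.058 V
E = -1.284 + 0.058 = -1.226 V

-1.226 V


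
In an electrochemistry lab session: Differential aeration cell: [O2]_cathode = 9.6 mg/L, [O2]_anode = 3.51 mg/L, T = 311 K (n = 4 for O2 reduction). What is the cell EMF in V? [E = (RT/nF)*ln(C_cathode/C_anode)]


Apply the Nernst concentration-cell relation: E = (RT/nF)*ln(C_cathode/C_anode)
RT/nF = 8.314*311/(4*96485) = 0.00669963 V
ln(9.6/3.51) = 1.00615
E = 0.00669963 * 1.00615 = 0.00674 V

0.00674 V


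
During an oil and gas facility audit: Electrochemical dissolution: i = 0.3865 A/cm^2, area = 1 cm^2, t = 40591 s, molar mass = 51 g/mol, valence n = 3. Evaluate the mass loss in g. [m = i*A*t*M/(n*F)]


Apply Faraday's law: m = i*A*t*M / (n*F)
Total charge passed Q = i*A*t = 0.3865*1*40591 = 15688.4215 C
m = Q*M/(n*F) = 15688.4215*51/(3*96485) = 2.76419 g

2.76419 g


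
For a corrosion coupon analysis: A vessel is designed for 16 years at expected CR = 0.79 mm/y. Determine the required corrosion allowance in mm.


Corrosion allowance = CR × design life
CA = 0.79 * 16 = 12.64 mm

12.64 mm


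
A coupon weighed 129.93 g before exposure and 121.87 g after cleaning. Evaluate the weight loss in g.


Weight loss = initial − final
WL = 129.93 − 121.87 = 8.06 g

8.06 g


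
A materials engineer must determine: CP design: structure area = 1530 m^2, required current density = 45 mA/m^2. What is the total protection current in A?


I = area * current density, then convert mA → A (÷1000)
I = 1530 * 45 / 1000 = 68.85 A

68.85 A
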